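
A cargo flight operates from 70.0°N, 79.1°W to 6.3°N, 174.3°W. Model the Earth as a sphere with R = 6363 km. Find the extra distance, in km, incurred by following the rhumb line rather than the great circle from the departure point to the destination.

Great circle: cos σ = sin φ₁ sin φ₂ + cos φ₁ cos φ₂ cos Δλ,  σ = 1.4984 rad → d_gc = 9534.5 km
Rhumb line: Δψ = -1.6252, q = Δφ/Δψ = 0.6841, d_rh = R√(Δφ²+q²Δλ²) = 10116.9 km
Excess = 10116.9 − 9534.5 = 582.4 ≈ 582 km

582 km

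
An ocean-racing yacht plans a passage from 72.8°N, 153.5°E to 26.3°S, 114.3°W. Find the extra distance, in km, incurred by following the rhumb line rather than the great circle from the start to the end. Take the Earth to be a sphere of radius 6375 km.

465 km

Great circle: cos σ = sin φ₁ sin φ₂ + cos φ₁ cos φ₂ cos Δλ,  σ = 2.0191 rad → d_gc = 12871.7 km
Rhumb line: Δψ = -2.3650, q = Δφ/Δψ = 0.7314, d_rh = R√(Δφ²+q²Δλ²) = 13336.8 km
Excess = 13336.8 − 12871.7 = 465.1 ≈ 465 km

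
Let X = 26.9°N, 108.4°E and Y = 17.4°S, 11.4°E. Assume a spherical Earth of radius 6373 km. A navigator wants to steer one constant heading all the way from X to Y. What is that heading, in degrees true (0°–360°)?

Δψ = ln[tan(π/4+φ₂/2)/tan(π/4+φ₁/2)] = -0.7962
Δλ = -1.6930 rad (taken the short way round)
course = atan2(Δλ, Δψ) = 244.81°

244.8°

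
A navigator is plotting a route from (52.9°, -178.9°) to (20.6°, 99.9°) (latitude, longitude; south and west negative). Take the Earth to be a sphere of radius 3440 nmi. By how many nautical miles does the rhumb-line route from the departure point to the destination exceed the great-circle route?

150 nmi

Great circle: cos σ = sin φ₁ sin φ₂ + cos φ₁ cos φ₂ cos Δλ,  σ = 1.1950 rad → d_gc = 4110.8 nmi
Rhumb line: Δψ = -0.7244, q = Δφ/Δψ = 0.7782, d_rh = R√(Δφ²+q²Δλ²) = 4260.9 nmi
Excess = 4260.9 − 4110.8 = 150.1 ≈ 150 nmi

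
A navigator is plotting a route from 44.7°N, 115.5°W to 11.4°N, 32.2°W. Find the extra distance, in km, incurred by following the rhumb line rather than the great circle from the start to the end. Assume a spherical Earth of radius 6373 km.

Great circle: cos σ = sin φ₁ sin φ₂ + cos φ₁ cos φ₂ cos Δλ,  σ = 1.3486 rad → d_gc = 8594.9 km
Rhumb line: Δψ = -0.6737, q = Δφ/Δψ = 0.8627, d_rh = R√(Δφ²+q²Δλ²) = 8809.8 km
Excess = 8809.8 − 8594.9 = 214.9 ≈ 215 km

215 km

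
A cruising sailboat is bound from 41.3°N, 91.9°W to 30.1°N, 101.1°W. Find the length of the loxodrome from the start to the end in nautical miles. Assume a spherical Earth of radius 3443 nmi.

Rhumb course C = atan2(Δλ, Δψ) with Δψ = ln[tan(π/4+φ₂/2)/tan(π/4+φ₁/2)] = -0.2415, Δλ = -0.1606 → C = 213.62°
d = R·|Δφ| / |cos C| = 3443·0.19548 / 0.83273 = 808 nmi

808 nmi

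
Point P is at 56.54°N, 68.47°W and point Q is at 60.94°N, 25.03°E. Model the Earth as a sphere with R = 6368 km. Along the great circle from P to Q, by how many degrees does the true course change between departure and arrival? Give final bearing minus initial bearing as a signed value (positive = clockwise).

+84.6°

At departure: θ₁ = atan2(sin Δλ cos φ₂, cos φ₁ sin φ₂ − sin φ₁ cos φ₂ cos Δλ) = 43.74°
At arrival: θ₂ = atan2(sin Δλ cos φ₁, −cos φ₂ sin φ₁ + sin φ₂ cos φ₁ cos Δλ) = 128.30°
Δθ = θ₂ − θ₁ = +84.6°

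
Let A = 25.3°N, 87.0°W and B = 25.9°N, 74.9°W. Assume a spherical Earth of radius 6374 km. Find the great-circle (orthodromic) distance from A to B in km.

cos σ = sin φ₁ sin φ₂ + cos φ₁ cos φ₂ cos Δλ
      = sin(25.30°)sin(25.90°) + cos(25.30°)cos(25.90°)cos(12.10°) = 0.9819
σ = 10.925° → d = Rσ = 6374·0.19067 = 1215 km

1215 km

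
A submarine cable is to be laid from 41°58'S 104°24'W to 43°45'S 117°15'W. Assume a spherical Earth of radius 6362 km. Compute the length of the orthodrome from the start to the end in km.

Haversine: a = sin²(Δφ/2)+cos φ₁ cos φ₂ sin²(Δλ/2) = 0.00697;  σ = 2·atan2(√a,√(1−a))
σ = 9.577° → d = Rσ = 6362·0.16714 = 1063 km

1063 km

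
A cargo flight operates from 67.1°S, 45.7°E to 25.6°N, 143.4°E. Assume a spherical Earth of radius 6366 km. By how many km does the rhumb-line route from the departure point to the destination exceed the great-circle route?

Great circle: cos σ = sin φ₁ sin φ₂ + cos φ₁ cos φ₂ cos Δλ,  σ = 2.0320 rad → d_gc = 12935.9 km
Rhumb line: Δψ = +2.0593, q = Δφ/Δψ = 0.7857, d_rh = R√(Δφ²+q²Δλ²) = 13372.5 km
Excess = 13372.5 − 12935.9 = 436.6 ≈ 437 km

437 km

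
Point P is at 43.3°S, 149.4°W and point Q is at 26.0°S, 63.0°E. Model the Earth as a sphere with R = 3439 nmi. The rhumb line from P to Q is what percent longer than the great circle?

16.4%

Great circle: σ = 1.8252 rad → d_gc = Rσ = 6276.8 nmi
Rhumb: Δφ = +0.3019, Δλ = -2.5761, Δψ = +0.3698, q = Δφ/Δψ = 0.8165 → d_rh = R√(Δφ²+q²Δλ²) = 7307.6 nmi
Excess = (7307.6 − 6276.8) / 6276.8 = 1030.8 / 6276.8 = 16.42% ≈ 16.4%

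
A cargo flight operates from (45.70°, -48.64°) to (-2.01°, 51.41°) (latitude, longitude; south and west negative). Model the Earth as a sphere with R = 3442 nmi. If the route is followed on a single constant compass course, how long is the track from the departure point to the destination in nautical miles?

6078 nmi

Rhumb course C = atan2(Δλ, Δψ) with Δψ = ln[tan(π/4+φ₂/2)/tan(π/4+φ₁/2)] = -0.9338, Δλ = +1.7462 → C = 118.14°
d = R·|Δφ| / |cos C| = 3442·0.83270 / 0.47159 = 6078 nmi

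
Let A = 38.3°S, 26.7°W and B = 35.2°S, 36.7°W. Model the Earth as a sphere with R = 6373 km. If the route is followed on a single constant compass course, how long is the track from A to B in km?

955 km

Rhumb course C = atan2(Δλ, Δψ) with Δψ = ln[tan(π/4+φ₂/2)/tan(π/4+φ₁/2)] = +0.0675, Δλ = -0.1745 → C = 291.16°
d = R·|Δφ| / |cos C| = 6373·0.05411 / 0.36091 = 955 km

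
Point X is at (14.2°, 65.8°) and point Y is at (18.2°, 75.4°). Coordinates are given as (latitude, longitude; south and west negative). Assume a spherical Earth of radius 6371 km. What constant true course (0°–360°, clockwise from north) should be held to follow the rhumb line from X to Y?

Δψ = ln[tan(π/4+φ₂/2)/tan(π/4+φ₁/2)] = +0.0727
Δλ = +0.1676 rad (taken the short way round)
course = atan2(Δλ, Δψ) = 66.54°

66.5°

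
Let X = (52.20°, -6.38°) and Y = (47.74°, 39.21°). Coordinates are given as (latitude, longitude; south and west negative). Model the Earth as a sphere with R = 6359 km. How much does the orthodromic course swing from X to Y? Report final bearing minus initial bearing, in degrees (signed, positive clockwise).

+35.7°

Initial bearing θ₁ = atan2(sin Δλ cos φ₂, cos φ₁ sin φ₂ − sin φ₁ cos φ₂ cos Δλ) = 80.34°
Final bearing θ₂ = (initial bearing from the destination back to the start) + 180° = 116.04°
Δθ = θ₂ − θ₁ = +35.7°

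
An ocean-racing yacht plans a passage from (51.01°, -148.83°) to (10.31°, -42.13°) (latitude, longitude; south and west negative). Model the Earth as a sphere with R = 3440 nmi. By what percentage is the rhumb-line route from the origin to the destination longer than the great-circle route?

5.5%

Great circle: σ = 1.6096 rad → d_gc = Rσ = 5537.0 nmi
Rhumb: Δφ = -0.7103, Δλ = +1.8623, Δψ = -0.8575, q = Δφ/Δψ = 0.8284 → d_rh = R√(Δφ²+q²Δλ²) = 5842.6 nmi
Excess = (5842.6 − 5537.0) / 5537.0 = 305.6 / 5537.0 = 5.52% ≈ 5.5%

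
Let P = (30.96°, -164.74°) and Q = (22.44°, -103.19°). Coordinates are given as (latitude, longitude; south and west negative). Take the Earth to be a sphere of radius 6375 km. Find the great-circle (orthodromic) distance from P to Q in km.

cos σ = sin φ₁ sin φ₂ + cos φ₁ cos φ₂ cos Δλ
      = sin(30.96°)sin(22.44°) + cos(30.96°)cos(22.44°)cos(61.55°) = 0.5740
σ = 54.974° → d = Rσ = 6375·0.95947 = 6117 km

6117 km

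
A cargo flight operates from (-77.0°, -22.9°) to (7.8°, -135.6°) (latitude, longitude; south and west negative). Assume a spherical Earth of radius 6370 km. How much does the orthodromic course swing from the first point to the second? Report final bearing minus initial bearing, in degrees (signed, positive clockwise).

At departure: θ₁ = atan2(sin Δλ cos φ₂, cos φ₁ sin φ₂ − sin φ₁ cos φ₂ cos Δλ) = 249.48°
At arrival: θ₂ = atan2(sin Δλ cos φ₁, −cos φ₂ sin φ₁ + sin φ₂ cos φ₁ cos Δλ) = 347.72°
Δθ = θ₂ − θ₁ = +98.2°

+98.2°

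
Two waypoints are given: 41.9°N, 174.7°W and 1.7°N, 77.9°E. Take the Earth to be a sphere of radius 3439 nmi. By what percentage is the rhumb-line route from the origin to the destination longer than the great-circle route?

3.2%

Great circle: σ = 1.7749 rad → d_gc = Rσ = 6103.8 nmi
Rhumb: Δφ = -0.7016, Δλ = -1.8745, Δψ = -0.7771, q = Δφ/Δψ = 0.9028 → d_rh = R√(Δφ²+q²Δλ²) = 6300.2 nmi
Excess = (6300.2 − 6103.8) / 6103.8 = 196.4 / 6103.8 = 3.22% ≈ 3.2%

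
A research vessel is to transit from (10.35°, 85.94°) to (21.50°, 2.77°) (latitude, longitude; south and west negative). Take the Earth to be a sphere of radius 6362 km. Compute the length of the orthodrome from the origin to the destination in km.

8876 km

Haversine: a = sin²(Δφ/2)+cos φ₁ cos φ₂ sin²(Δλ/2) = 0.41265;  σ = 2·atan2(√a,√(1−a))
σ = 79.939° → d = Rσ = 6362·1.39520 = 8876 km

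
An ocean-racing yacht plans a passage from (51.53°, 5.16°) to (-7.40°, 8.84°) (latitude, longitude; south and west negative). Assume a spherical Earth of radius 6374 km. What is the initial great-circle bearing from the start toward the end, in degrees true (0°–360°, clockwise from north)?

θ = atan2( sin Δλ·cos φ₂ ,  cos φ₁ sin φ₂ − sin φ₁ cos φ₂ cos Δλ )
  = atan2(+0.0636, -0.8549) = 175.74°

175.7°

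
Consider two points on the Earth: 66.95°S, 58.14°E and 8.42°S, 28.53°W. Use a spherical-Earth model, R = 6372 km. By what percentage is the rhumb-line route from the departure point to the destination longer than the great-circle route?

Great circle: σ = 1.4129 rad → d_gc = Rσ = 9003.0 km
Rhumb: Δφ = +1.0215, Δλ = -1.5127, Δψ = +1.4426, q = Δφ/Δψ = 0.7081 → d_rh = R√(Δφ²+q²Δλ²) = 9431.7 km
Excess = (9431.7 − 9003.0) / 9003.0 = 428.7 / 9003.0 = 4.76% ≈ 4.8%

4.8%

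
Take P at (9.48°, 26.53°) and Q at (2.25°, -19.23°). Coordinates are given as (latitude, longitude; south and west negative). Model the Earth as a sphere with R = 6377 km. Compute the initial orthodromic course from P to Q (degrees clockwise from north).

263.9°

N = sin Δλ·cos φ₂ = -0.7159;  D = cos φ₁ sin φ₂ − sin φ₁ cos φ₂ cos Δλ = -0.0761
initial course = atan2(N, D) = 263.93°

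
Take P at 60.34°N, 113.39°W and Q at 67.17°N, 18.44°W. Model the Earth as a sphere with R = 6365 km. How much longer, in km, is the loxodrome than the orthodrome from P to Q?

441 km

Great circle: cos σ = sin φ₁ sin φ₂ + cos φ₁ cos φ₂ cos Δλ,  σ = 0.6692 rad → d_gc = 4259.3 km
Rhumb line: Δψ = +0.2711, q = Δφ/Δψ = 0.4398, d_rh = R√(Δφ²+q²Δλ²) = 4700.5 km
Excess = 4700.5 − 4259.3 = 441.2 ≈ 441 km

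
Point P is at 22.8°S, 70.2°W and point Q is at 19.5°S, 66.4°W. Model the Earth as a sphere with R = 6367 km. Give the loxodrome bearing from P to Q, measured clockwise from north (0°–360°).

47.0°

Δψ = ln[tan(π/4+φ₂/2)/tan(π/4+φ₁/2)] = +0.0618
Δλ = +0.0663 rad (taken the short way round)
course = atan2(Δλ, Δψ) = 47.04°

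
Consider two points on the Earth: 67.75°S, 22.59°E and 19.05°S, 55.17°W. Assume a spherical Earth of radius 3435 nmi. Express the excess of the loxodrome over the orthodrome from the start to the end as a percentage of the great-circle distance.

4.4%

Great circle: σ = 1.1832 rad → d_gc = Rσ = 4064.3 nmi
Rhumb: Δφ = +0.8500, Δλ = -1.3572, Δψ = +1.2876, q = Δφ/Δψ = 0.6601 → d_rh = R√(Δφ²+q²Δλ²) = 4242.1 nmi
Excess = (4242.1 − 4064.3) / 4064.3 = 177.8 / 4064.3 = 4.37% ≈ 4.4%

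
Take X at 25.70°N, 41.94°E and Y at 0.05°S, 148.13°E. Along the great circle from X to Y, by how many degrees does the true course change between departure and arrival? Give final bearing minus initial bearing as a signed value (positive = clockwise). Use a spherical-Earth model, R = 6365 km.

+33.7°

At departure: θ₁ = atan2(sin Δλ cos φ₂, cos φ₁ sin φ₂ − sin φ₁ cos φ₂ cos Δλ) = 82.87°
At arrival: θ₂ = atan2(sin Δλ cos φ₁, −cos φ₂ sin φ₁ + sin φ₂ cos φ₁ cos Δλ) = 116.61°
Δθ = θ₂ − θ₁ = +33.7°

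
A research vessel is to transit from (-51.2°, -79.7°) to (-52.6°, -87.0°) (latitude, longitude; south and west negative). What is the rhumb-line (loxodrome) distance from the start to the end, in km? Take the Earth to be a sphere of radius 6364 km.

Δψ = ln[tan(π/4+φ₂/2)/tan(π/4+φ₁/2)] = -0.0396;  Δφ = -0.0244 rad,  Δλ = -0.1274 rad
q = Δφ/Δψ = 0.6170
d = R·√(Δφ² + q²Δλ²) = 6364·0.08232 = 524 km

524 km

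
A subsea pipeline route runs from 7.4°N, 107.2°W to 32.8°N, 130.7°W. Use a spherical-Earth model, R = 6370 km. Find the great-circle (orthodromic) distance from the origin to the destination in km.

cos σ = sin φ₁ sin φ₂ + cos φ₁ cos φ₂ cos Δλ
      = sin(7.40°)sin(32.80°) + cos(7.40°)cos(32.80°)cos(-23.50°) = 0.8342
σ = 33.467° → d = Rσ = 6370·0.58412 = 3721 km

3721 km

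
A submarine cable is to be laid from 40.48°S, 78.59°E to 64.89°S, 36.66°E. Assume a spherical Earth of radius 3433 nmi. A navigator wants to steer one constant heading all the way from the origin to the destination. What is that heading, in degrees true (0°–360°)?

225.1°

Meridional parts: M(φ₁)=-0.7739, M(φ₂)=-1.5019 → ΔM = -0.7280;  Δλ = -0.7318 rad
tan C = Δλ / ΔM = +1.0052 → C = 225.15°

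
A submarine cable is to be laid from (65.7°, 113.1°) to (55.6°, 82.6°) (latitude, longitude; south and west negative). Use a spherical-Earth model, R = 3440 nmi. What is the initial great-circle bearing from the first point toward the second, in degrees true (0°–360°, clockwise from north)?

250.0°

θ = atan2( sin Δλ·cos φ₂ ,  cos φ₁ sin φ₂ − sin φ₁ cos φ₂ cos Δλ )
  = atan2(-0.2867, -0.1041) = 250.04°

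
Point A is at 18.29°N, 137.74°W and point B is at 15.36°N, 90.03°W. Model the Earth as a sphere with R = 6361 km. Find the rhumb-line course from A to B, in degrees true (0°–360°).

93.7°

Meridional parts: M(φ₁)=+0.3248, M(φ₂)=+0.2714 → ΔM = -0.0534;  Δλ = +0.8327 rad
tan C = Δλ / ΔM = -15.5842 → C = 93.67°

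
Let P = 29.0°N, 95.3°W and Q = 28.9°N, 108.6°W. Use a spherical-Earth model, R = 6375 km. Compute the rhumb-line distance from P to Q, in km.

Δψ = ln[tan(π/4+φ₂/2)/tan(π/4+φ₁/2)] = -0.0020;  Δφ = -0.0017 rad,  Δλ = -0.2321 rad
q = Δφ/Δψ = 0.8750
d = R·√(Δφ² + q²Δλ²) = 6375·0.20313 = 1295 km

1295 km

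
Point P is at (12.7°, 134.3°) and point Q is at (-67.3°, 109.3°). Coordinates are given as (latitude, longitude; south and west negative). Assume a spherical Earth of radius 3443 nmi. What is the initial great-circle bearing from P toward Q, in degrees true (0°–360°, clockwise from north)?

189.5°

θ = atan2( sin Δλ·cos φ₂ ,  cos φ₁ sin φ₂ − sin φ₁ cos φ₂ cos Δλ )
  = atan2(-0.1631, -0.9769) = 189.48°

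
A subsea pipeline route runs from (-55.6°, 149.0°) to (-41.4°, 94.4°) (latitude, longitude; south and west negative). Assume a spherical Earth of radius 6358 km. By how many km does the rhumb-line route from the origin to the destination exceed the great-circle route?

Great circle: cos σ = sin φ₁ sin φ₂ + cos φ₁ cos φ₂ cos Δλ,  σ = 0.6581 rad → d_gc = 4184.3 km
Rhumb line: Δψ = +0.3775, q = Δφ/Δψ = 0.6565, d_rh = R√(Δφ²+q²Δλ²) = 4278.6 km
Excess = 4278.6 − 4184.3 = 94.3 ≈ 94 km

94 km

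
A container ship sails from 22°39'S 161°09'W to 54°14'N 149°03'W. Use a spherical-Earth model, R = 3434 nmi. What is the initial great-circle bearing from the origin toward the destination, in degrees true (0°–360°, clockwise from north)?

N = sin Δλ·cos φ₂ = +0.1225;  D = cos φ₁ sin φ₂ − sin φ₁ cos φ₂ cos Δλ = +0.9689
initial course = atan2(N, D) = 7.21°

7.2°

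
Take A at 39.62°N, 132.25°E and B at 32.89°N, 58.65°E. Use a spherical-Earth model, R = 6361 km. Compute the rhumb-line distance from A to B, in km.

Δψ = ln[tan(π/4+φ₂/2)/tan(π/4+φ₁/2)] = -0.1458;  Δφ = -0.1175 rad,  Δλ = -1.2846 rad
q = Δφ/Δψ = 0.8054
d = R·√(Δφ² + q²Δλ²) = 6361·1.04127 = 6624 km

6624 km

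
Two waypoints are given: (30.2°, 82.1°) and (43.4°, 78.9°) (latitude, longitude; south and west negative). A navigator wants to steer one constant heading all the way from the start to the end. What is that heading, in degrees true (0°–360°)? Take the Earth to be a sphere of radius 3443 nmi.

349.1°

Δψ = ln[tan(π/4+φ₂/2)/tan(π/4+φ₁/2)] = +0.2891
Δλ = -0.0559 rad (taken the short way round)
course = atan2(Δλ, Δψ) = 349.07°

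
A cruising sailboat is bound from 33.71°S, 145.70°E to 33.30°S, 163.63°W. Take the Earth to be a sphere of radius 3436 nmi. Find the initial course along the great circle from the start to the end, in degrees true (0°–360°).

104.1°

θ = atan2( sin Δλ·cos φ₂ ,  cos φ₁ sin φ₂ − sin φ₁ cos φ₂ cos Δλ )
  = atan2(+0.6465, -0.1627) = 104.13°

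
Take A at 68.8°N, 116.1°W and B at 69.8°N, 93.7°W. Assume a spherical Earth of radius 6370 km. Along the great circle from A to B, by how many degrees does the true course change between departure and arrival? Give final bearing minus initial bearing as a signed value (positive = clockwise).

+21.0°

Initial bearing θ₁ = atan2(sin Δλ cos φ₂, cos φ₁ sin φ₂ − sin φ₁ cos φ₂ cos Δλ) = 72.40°
Final bearing θ₂ = (initial bearing from the destination back to the start) + 180° = 93.39°
Δθ = θ₂ − θ₁ = +21.0°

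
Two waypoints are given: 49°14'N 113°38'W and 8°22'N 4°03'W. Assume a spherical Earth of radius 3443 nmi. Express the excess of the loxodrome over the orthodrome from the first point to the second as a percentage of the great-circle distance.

Great circle: σ = 1.6773 rad → d_gc = Rσ = 5775.0 nmi
Rhumb: Δφ = -0.7133, Δλ = +1.9126, Δψ = -0.8435, q = Δφ/Δψ = 0.8456 → d_rh = R√(Δφ²+q²Δλ²) = 6085.9 nmi
Excess = (6085.9 − 5775.0) / 5775.0 = 310.9 / 5775.0 = 5.38% ≈ 5.4%

5.4%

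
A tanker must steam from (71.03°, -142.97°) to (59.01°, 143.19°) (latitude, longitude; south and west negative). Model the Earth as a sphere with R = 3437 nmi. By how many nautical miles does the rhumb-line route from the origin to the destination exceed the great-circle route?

Great circle: cos σ = sin φ₁ sin φ₂ + cos φ₁ cos φ₂ cos Δλ,  σ = 0.5408 rad → d_gc = 1858.8 nmi
Rhumb line: Δψ = -0.5064, q = Δφ/Δψ = 0.4143, d_rh = R√(Δφ²+q²Δλ²) = 1971.5 nmi
Excess = 1971.5 − 1858.8 = 112.7 ≈ 113 nmi

113 nmi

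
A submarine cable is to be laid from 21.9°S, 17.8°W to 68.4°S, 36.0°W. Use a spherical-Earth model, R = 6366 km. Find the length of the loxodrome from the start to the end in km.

5327 km

Rhumb course C = atan2(Δλ, Δψ) with Δψ = ln[tan(π/4+φ₂/2)/tan(π/4+φ₁/2)] = -1.2648, Δλ = -0.3176 → C = 194.10°
d = R·|Δφ| / |cos C| = 6366·0.81158 / 0.96988 = 5327 km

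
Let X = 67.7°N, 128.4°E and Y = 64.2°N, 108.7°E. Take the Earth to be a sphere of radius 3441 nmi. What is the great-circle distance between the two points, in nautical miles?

Haversine: a = sin²(Δφ/2)+cos φ₁ cos φ₂ sin²(Δλ/2) = 0.00577;  σ = 2·atan2(√a,√(1−a))
σ = 8.710° → d = Rσ = 3441·0.15201 = 523 nmi

523 nmi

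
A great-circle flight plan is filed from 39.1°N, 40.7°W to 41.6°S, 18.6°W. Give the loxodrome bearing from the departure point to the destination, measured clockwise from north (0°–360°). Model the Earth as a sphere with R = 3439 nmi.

Δψ = ln[tan(π/4+φ₂/2)/tan(π/4+φ₁/2)] = -1.5423
Δλ = +0.3857 rad (taken the short way round)
course = atan2(Δλ, Δψ) = 165.96°

166.0°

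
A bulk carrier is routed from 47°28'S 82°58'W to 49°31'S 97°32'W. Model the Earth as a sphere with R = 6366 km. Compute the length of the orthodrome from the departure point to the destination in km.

Haversine: a = sin²(Δφ/2)+cos φ₁ cos φ₂ sin²(Δλ/2) = 0.00737;  σ = 2·atan2(√a,√(1−a))
σ = 9.852° → d = Rσ = 6366·0.17195 = 1095 km

1095 km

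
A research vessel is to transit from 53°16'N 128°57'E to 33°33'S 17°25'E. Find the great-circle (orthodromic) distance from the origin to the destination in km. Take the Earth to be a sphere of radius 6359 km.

14289 km

cos σ = sin φ₁ sin φ₂ + cos φ₁ cos φ₂ cos Δλ
      = sin(53.27°)sin(-33.55°) + cos(53.27°)cos(-33.55°)cos(-111.53°) = -0.6259
σ = 128.746° → d = Rσ = 6359·2.24705 = 14289 km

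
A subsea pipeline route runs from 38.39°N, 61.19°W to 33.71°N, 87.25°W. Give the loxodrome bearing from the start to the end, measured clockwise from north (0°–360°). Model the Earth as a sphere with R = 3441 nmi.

257.5°

Meridional parts: M(φ₁)=+0.7266, M(φ₂)=+0.6256 → ΔM = -0.1011;  Δλ = -0.4548 rad
tan C = Δλ / ΔM = +4.4995 → C = 257.47°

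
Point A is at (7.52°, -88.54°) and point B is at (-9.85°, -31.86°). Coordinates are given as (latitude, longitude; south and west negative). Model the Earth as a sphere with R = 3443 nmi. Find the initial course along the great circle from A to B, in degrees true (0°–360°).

106.3°

θ = atan2( sin Δλ·cos φ₂ ,  cos φ₁ sin φ₂ − sin φ₁ cos φ₂ cos Δλ )
  = atan2(+0.8233, -0.2404) = 106.28°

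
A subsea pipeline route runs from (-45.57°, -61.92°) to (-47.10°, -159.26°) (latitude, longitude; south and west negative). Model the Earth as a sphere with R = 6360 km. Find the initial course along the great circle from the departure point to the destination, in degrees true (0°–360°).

N = sin Δλ·cos φ₂ = -0.6751;  D = cos φ₁ sin φ₂ − sin φ₁ cos φ₂ cos Δλ = -0.5749
initial course = atan2(N, D) = 229.58°

229.6°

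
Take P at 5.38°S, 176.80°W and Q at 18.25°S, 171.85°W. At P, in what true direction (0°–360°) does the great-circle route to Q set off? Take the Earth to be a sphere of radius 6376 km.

θ = atan2( sin Δλ·cos φ₂ ,  cos φ₁ sin φ₂ − sin φ₁ cos φ₂ cos Δλ )
  = atan2(+0.0819, -0.2231) = 159.83°

159.8°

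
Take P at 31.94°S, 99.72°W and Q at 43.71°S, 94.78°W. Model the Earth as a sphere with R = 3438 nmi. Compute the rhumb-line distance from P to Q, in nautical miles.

Δψ = ln[tan(π/4+φ₂/2)/tan(π/4+φ₁/2)] = -0.2611;  Δφ = -0.2054 rad,  Δλ = +0.0862 rad
q = Δφ/Δψ = 0.7868
d = R·√(Δφ² + q²Δλ²) = 3438·0.21634 = 744 nmi

744 nmi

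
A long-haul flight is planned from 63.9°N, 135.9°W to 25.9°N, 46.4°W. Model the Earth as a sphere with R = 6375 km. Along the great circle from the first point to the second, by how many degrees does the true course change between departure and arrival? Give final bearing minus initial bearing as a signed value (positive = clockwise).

+73.0°

Initial bearing θ₁ = atan2(sin Δλ cos φ₂, cos φ₁ sin φ₂ − sin φ₁ cos φ₂ cos Δλ) = 78.37°
Final bearing θ₂ = (initial bearing from the destination back to the start) + 180° = 151.38°
Δθ = θ₂ − θ₁ = +73.0°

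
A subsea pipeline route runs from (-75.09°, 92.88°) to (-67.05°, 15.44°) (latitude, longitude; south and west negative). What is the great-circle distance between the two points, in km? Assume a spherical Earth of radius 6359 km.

Haversine: a = sin²(Δφ/2)+cos φ₁ cos φ₂ sin²(Δλ/2) = 0.04417;  σ = 2·atan2(√a,√(1−a))
σ = 24.264° → d = Rσ = 6359·0.42349 = 2693 km

2693 km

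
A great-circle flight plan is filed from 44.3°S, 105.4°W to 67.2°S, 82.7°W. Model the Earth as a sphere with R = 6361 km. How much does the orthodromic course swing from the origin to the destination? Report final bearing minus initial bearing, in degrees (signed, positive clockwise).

Initial bearing θ₁ = atan2(sin Δλ cos φ₂, cos φ₁ sin φ₂ − sin φ₁ cos φ₂ cos Δλ) = 159.96°
Final bearing θ₂ = (initial bearing from the destination back to the start) + 180° = 140.75°
Δθ = θ₂ − θ₁ = -19.2°

-19.2°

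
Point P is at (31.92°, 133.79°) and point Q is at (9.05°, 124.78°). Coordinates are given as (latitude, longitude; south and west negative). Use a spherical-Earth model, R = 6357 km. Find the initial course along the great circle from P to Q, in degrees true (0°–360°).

202.0°

N = sin Δλ·cos φ₂ = -0.1547;  D = cos φ₁ sin φ₂ − sin φ₁ cos φ₂ cos Δλ = -0.3822
initial course = atan2(N, D) = 202.03°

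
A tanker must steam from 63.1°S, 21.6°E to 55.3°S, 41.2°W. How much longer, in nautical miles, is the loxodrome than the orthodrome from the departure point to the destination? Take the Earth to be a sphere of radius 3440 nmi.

74 nmi

Great circle: cos σ = sin φ₁ sin φ₂ + cos φ₁ cos φ₂ cos Δλ,  σ = 0.5531 rad → d_gc = 1902.6 nmi
Rhumb line: Δψ = +0.2672, q = Δφ/Δψ = 0.5094, d_rh = R√(Δφ²+q²Δλ²) = 1977.0 nmi
Excess = 1977.0 − 1902.6 = 74.4 ≈ 74 nmi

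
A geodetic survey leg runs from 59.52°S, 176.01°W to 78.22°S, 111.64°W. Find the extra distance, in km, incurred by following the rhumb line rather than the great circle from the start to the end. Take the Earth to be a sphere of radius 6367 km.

142 km

Great circle: cos σ = sin φ₁ sin φ₂ + cos φ₁ cos φ₂ cos Δλ,  σ = 0.4768 rad → d_gc = 3036.1 km
Rhumb line: Δψ = -0.9711, q = Δφ/Δψ = 0.3361, d_rh = R√(Δφ²+q²Δλ²) = 3177.7 km
Excess = 3177.7 − 3036.1 = 141.6 ≈ 142 km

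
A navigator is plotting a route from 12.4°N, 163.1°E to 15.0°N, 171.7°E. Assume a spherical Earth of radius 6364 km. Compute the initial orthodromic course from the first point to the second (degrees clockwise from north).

N = sin Δλ·cos φ₂ = +0.1444;  D = cos φ₁ sin φ₂ − sin φ₁ cos φ₂ cos Δλ = +0.0477
initial course = atan2(N, D) = 71.73°

71.7°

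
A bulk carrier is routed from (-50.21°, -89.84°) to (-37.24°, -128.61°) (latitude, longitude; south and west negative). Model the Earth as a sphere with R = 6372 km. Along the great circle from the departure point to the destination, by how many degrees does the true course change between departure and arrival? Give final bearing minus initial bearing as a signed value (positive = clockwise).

Initial bearing θ₁ = atan2(sin Δλ cos φ₂, cos φ₁ sin φ₂ − sin φ₁ cos φ₂ cos Δλ) = 280.20°
Final bearing θ₂ = (initial bearing from the destination back to the start) + 180° = 307.70°
Δθ = θ₂ − θ₁ = +27.5°

+27.5°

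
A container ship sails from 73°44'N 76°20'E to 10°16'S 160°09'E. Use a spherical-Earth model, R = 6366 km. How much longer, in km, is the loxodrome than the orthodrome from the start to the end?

427 km

Great circle: cos σ = sin φ₁ sin φ₂ + cos φ₁ cos φ₂ cos Δλ,  σ = 1.7127 rad → d_gc = 10902.9 km
Rhumb line: Δψ = -2.1257, q = Δφ/Δψ = 0.6897, d_rh = R√(Δφ²+q²Δλ²) = 11329.6 km
Excess = 11329.6 − 10902.9 = 426.7 ≈ 427 km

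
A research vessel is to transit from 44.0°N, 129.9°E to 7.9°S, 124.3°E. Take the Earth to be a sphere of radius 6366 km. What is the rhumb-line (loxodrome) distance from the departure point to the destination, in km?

5794 km

Rhumb course C = atan2(Δλ, Δψ) with Δψ = ln[tan(π/4+φ₂/2)/tan(π/4+φ₁/2)] = -0.9952, Δλ = -0.0977 → C = 185.61°
d = R·|Δφ| / |cos C| = 6366·0.90583 / 0.99521 = 5794 km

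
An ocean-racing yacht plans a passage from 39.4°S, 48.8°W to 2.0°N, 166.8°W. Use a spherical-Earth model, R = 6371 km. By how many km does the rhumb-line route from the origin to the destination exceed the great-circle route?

Great circle: cos σ = sin φ₁ sin φ₂ + cos φ₁ cos φ₂ cos Δλ,  σ = 1.9657 rad → d_gc = 12523.4 km
Rhumb line: Δψ = +0.7842, q = Δφ/Δψ = 0.9214, d_rh = R√(Δφ²+q²Δλ²) = 12936.4 km
Excess = 12936.4 − 12523.4 = 413.0 ≈ 413 km

413 km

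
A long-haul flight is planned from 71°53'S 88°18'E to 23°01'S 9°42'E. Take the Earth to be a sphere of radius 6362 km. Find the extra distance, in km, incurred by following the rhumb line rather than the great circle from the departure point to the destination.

Great circle: cos σ = sin φ₁ sin φ₂ + cos φ₁ cos φ₂ cos Δλ,  σ = 1.1283 rad → d_gc = 7178.3 km
Rhumb line: Δψ = +1.4232, q = Δφ/Δψ = 0.5993, d_rh = R√(Δφ²+q²Δλ²) = 7536.4 km
Excess = 7536.4 − 7178.3 = 358.1 ≈ 358 km

358 km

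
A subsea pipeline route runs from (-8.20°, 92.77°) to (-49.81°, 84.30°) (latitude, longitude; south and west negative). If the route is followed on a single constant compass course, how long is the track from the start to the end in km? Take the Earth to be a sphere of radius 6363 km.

4688 km

Rhumb course C = atan2(Δλ, Δψ) with Δψ = ln[tan(π/4+φ₂/2)/tan(π/4+φ₁/2)] = -0.8619, Δλ = -0.1478 → C = 189.73°
d = R·|Δφ| / |cos C| = 6363·0.72623 / 0.98561 = 4688 km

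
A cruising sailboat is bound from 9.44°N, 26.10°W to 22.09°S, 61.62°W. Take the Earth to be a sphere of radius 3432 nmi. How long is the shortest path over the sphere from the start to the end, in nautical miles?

Haversine: a = sin²(Δφ/2)+cos φ₁ cos φ₂ sin²(Δλ/2) = 0.15886;  σ = 2·atan2(√a,√(1−a))
σ = 46.978° → d = Rσ = 3432·0.81993 = 2814 nmi

2814 nmi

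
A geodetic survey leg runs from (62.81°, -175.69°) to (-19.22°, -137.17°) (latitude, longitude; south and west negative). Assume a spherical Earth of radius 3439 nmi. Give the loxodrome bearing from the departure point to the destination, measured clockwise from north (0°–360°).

Meridional parts: M(φ₁)=+1.4195, M(φ₂)=-0.3419 → ΔM = -1.7614;  Δλ = +0.6723 rad
tan C = Δλ / ΔM = -0.3817 → C = 159.11°

159.1°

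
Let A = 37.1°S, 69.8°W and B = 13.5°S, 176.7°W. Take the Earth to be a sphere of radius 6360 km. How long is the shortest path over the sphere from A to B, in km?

10529 km

cos σ = sin φ₁ sin φ₂ + cos φ₁ cos φ₂ cos Δλ
      = sin(-37.10°)sin(-13.50°) + cos(-37.10°)cos(-13.50°)cos(-106.90°) = -0.0846
σ = 94.855° → d = Rσ = 6360·1.65553 = 10529 km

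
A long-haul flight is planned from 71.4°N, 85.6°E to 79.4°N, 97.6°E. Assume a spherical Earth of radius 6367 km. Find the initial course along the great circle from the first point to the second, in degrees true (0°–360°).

θ = atan2( sin Δλ·cos φ₂ ,  cos φ₁ sin φ₂ − sin φ₁ cos φ₂ cos Δλ )
  = atan2(+0.0382, +0.1430) = 14.98°

15.0°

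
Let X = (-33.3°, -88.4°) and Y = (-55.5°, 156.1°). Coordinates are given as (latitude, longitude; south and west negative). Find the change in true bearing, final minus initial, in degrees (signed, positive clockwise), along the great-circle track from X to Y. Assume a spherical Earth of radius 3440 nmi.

+97.0°

At departure: θ₁ = atan2(sin Δλ cos φ₂, cos φ₁ sin φ₂ − sin φ₁ cos φ₂ cos Δλ) = 211.86°
At arrival: θ₂ = atan2(sin Δλ cos φ₁, −cos φ₂ sin φ₁ + sin φ₂ cos φ₁ cos Δλ) = 308.84°
Δθ = θ₂ − θ₁ = +97.0°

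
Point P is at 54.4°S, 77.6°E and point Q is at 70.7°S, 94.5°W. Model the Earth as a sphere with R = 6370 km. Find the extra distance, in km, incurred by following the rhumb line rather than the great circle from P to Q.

Great circle: cos σ = sin φ₁ sin φ₂ + cos φ₁ cos φ₂ cos Δλ,  σ = 0.9560 rad → d_gc = 6089.4 km
Rhumb line: Δψ = -0.6356, q = Δφ/Δψ = 0.4476, d_rh = R√(Δφ²+q²Δλ²) = 8753.2 km
Excess = 8753.2 − 6089.4 = 2663.8 ≈ 2664 km

2664 km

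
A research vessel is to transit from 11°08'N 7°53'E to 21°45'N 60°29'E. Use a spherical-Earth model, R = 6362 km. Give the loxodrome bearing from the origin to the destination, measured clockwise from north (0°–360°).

Meridional parts: M(φ₁)=+0.1955, M(φ₂)=+0.3891 → ΔM = +0.1935;  Δλ = +0.9180 rad
tan C = Δλ / ΔM = +4.7439 → C = 78.10°

78.1°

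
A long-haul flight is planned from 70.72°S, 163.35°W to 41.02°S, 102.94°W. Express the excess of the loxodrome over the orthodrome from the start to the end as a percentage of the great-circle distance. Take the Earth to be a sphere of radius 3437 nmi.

3.4%

Great circle: σ = 0.7340 rad → d_gc = Rσ = 2522.6 nmi
Rhumb: Δφ = +0.5184, Δλ = +1.0544, Δψ = +0.9865, q = Δφ/Δψ = 0.5255 → d_rh = R√(Δφ²+q²Δλ²) = 2607.7 nmi
Excess = (2607.7 − 2522.6) / 2522.6 = 85.1 / 2522.6 = 3.37% ≈ 3.4%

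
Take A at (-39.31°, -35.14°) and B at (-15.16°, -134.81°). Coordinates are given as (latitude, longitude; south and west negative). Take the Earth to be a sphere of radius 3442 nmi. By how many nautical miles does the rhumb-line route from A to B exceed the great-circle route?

Great circle: cos σ = sin φ₁ sin φ₂ + cos φ₁ cos φ₂ cos Δλ,  σ = 1.5306 rad → d_gc = 5268.2 nmi
Rhumb line: Δψ = +0.4795, q = Δφ/Δψ = 0.8790, d_rh = R√(Δφ²+q²Δλ²) = 5459.2 nmi
Excess = 5459.2 − 5268.2 = 191.0 ≈ 191 nmi

191 nmi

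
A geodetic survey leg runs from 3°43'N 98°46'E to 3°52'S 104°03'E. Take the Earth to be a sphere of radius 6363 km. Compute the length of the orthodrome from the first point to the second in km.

Haversine: a = sin²(Δφ/2)+cos φ₁ cos φ₂ sin²(Δλ/2) = 0.00649;  σ = 2·atan2(√a,√(1−a))
σ = 9.240° → d = Rσ = 6363·0.16127 = 1026 km

1026 km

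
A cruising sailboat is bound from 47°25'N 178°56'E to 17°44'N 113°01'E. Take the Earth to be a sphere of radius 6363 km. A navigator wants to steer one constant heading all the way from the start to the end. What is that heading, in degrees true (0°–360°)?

241.4°

Meridional parts: M(φ₁)=+0.9423, M(φ₂)=+0.3146 → ΔM = -0.6278;  Δλ = -1.1505 rad
tan C = Δλ / ΔM = +1.8326 → C = 241.38°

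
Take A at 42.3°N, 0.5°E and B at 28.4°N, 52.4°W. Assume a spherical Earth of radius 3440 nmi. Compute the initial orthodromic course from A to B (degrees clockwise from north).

N = sin Δλ·cos φ₂ = -0.7016;  D = cos φ₁ sin φ₂ − sin φ₁ cos φ₂ cos Δλ = -0.0053
initial course = atan2(N, D) = 269.57°

269.6°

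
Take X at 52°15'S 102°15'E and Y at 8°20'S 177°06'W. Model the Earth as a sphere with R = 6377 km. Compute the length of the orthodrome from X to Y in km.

8648 km

Haversine: a = sin²(Δφ/2)+cos φ₁ cos φ₂ sin²(Δλ/2) = 0.39350;  σ = 2·atan2(√a,√(1−a))
σ = 77.701° → d = Rσ = 6377·1.35614 = 8648 km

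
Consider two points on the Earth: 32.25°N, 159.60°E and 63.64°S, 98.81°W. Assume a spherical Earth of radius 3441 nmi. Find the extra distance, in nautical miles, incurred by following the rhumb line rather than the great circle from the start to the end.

195 nmi

Great circle: cos σ = sin φ₁ sin φ₂ + cos φ₁ cos φ₂ cos Δλ,  σ = 2.1574 rad → d_gc = 7423.8 nmi
Rhumb line: Δψ = -2.0469, q = Δφ/Δψ = 0.8176, d_rh = R√(Δφ²+q²Δλ²) = 7619.1 nmi
Excess = 7619.1 − 7423.8 = 195.3 ≈ 195 nmi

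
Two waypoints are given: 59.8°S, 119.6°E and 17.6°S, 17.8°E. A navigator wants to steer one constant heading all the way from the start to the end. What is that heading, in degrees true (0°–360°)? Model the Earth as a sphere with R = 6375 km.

299.3°

Meridional parts: M(φ₁)=-1.3100, M(φ₂)=-0.3121 → ΔM = +0.9979;  Δλ = -1.7767 rad
tan C = Δλ / ΔM = -1.7805 → C = 299.32°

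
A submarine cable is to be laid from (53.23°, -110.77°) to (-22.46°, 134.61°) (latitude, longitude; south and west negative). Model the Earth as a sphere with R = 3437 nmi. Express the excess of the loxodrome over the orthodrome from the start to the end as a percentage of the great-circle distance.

2.9%

Great circle: σ = 2.1371 rad → d_gc = Rσ = 7345.1 nmi
Rhumb: Δφ = -1.3210, Δλ = -2.0005, Δψ = -1.5040, q = Δφ/Δψ = 0.8784 → d_rh = R√(Δφ²+q²Δλ²) = 7555.8 nmi
Excess = (7555.8 − 7345.1) / 7345.1 = 210.7 / 7345.1 = 2.87% ≈ 2.9%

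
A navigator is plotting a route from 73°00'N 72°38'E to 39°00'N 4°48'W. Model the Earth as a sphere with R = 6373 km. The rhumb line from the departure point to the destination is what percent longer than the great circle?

5.7%

Great circle: σ = 0.8616 rad → d_gc = Rσ = 5490.7 km
Rhumb: Δφ = -0.5934, Δλ = -1.3515, Δψ = -1.1605, q = Δφ/Δψ = 0.5113 → d_rh = R√(Δφ²+q²Δλ²) = 5805.1 km
Excess = (5805.1 − 5490.7) / 5490.7 = 314.4 / 5490.7 = 5.73% ≈ 5.7%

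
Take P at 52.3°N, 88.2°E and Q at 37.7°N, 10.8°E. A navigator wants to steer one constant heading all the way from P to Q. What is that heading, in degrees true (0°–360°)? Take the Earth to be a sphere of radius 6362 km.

254.9°

Meridional parts: M(φ₁)=+1.0747, M(φ₂)=+0.7114 → ΔM = -0.3633;  Δλ = -1.3509 rad
tan C = Δλ / ΔM = +3.7180 → C = 254.95°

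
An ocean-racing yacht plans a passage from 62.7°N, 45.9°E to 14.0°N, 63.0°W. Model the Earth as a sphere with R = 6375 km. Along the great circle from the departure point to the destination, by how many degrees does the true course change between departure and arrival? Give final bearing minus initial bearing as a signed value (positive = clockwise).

At departure: θ₁ = atan2(sin Δλ cos φ₂, cos φ₁ sin φ₂ − sin φ₁ cos φ₂ cos Δλ) = 293.03°
At arrival: θ₂ = atan2(sin Δλ cos φ₁, −cos φ₂ sin φ₁ + sin φ₂ cos φ₁ cos Δλ) = 205.79°
Δθ = θ₂ − θ₁ = -87.2°

-87.2°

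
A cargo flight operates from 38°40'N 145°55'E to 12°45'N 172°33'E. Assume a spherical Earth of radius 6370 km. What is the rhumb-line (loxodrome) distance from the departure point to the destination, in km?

3904 km

Δψ = ln[tan(π/4+φ₂/2)/tan(π/4+φ₁/2)] = -0.5084;  Δφ = -0.4523 rad,  Δλ = +0.4648 rad
q = Δφ/Δψ = 0.8897
d = R·√(Δφ² + q²Δλ²) = 6370·0.61288 = 3904 km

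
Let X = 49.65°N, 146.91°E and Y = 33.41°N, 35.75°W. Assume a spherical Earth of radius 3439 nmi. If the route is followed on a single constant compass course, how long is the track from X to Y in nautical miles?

7959 nmi

Rhumb course C = atan2(Δλ, Δψ) with Δψ = ln[tan(π/4+φ₂/2)/tan(π/4+φ₁/2)] = -0.3819, Δλ = +3.0952 → C = 97.03°
d = R·|Δφ| / |cos C| = 3439·0.28344 / 0.12247 = 7959 nmi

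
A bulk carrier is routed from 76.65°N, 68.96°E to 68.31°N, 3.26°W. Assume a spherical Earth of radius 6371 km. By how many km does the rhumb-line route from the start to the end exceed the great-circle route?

151 km

Great circle: cos σ = sin φ₁ sin φ₂ + cos φ₁ cos φ₂ cos Δλ,  σ = 0.3760 rad → d_gc = 2395.4 km
Rhumb line: Δψ = -0.4928, q = Δφ/Δψ = 0.2954, d_rh = R√(Δφ²+q²Δλ²) = 2546.7 km
Excess = 2546.7 − 2395.4 = 151.3 ≈ 151 km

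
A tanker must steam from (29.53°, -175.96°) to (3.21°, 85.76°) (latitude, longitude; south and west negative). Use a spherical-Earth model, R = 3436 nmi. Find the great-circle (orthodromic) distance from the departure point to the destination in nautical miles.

5733 nmi

cos σ = sin φ₁ sin φ₂ + cos φ₁ cos φ₂ cos Δλ
      = sin(29.53°)sin(3.21°) + cos(29.53°)cos(3.21°)cos(-98.28°) = -0.0975
σ = 95.596° → d = Rσ = 3436·1.66846 = 5733 nmi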